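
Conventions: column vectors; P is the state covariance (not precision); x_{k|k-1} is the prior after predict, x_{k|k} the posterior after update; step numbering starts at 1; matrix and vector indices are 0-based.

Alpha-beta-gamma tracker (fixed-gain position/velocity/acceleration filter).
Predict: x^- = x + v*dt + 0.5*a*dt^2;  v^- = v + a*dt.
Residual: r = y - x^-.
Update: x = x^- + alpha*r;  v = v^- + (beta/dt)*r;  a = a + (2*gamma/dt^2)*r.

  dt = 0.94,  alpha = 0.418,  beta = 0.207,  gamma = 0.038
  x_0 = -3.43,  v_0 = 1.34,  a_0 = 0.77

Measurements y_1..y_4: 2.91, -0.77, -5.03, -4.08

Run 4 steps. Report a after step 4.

step 1: x_pred=-1.8302  r=4.7402  x^+=0.1512  v^+=3.1077  a^+=1.1777
step 2: x_pred=3.5927  r=-4.3627  x^+=1.7691  v^+=3.2540  a^+=0.8025
step 3: x_pred=5.1824  r=-10.2124  x^+=0.9136  v^+=1.7594  a^+=-0.0759
step 4: x_pred=2.5339  r=-6.6139  x^+=-0.2307  v^+=0.2316  a^+=-0.6448

a_post = -0.6448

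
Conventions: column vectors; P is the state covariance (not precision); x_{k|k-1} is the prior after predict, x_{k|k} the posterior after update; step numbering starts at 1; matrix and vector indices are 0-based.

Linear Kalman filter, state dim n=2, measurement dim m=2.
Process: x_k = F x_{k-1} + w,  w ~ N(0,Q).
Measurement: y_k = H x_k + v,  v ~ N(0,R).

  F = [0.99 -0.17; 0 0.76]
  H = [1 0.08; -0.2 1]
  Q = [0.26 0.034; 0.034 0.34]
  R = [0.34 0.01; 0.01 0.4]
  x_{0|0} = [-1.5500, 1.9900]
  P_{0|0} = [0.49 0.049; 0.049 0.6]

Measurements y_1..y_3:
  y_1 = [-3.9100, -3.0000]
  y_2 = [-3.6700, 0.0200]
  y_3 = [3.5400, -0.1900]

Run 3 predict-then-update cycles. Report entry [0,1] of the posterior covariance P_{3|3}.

P_post[0,1] = 0.0174

step 1: x^-=[-1.8728, 1.5124]  P^-=[0.7411 -0.0067; -0.0067 0.6866]  S=[1.0844 -0.0898; -0.0898 1.1189]  K=[0.6759 -0.0841; 0.0961 0.6225]  nu=[-2.1582, -4.8870]  x^+=[-2.9204, -1.7372]  P^+=[0.2275 0.0186; 0.0186 0.2537]
step 2: x^-=[-2.5959, -1.3203]  P^-=[0.4840 0.0152; 0.0152 0.4865]  S=[0.8296 -0.0329; -0.0329 0.8998]  K=[0.5822 -0.0694; 0.0867 0.5405]  nu=[-0.9685, 0.8211]  x^+=[-3.2167, -0.9605]  P^+=[0.1959 0.0172; 0.0172 0.2205]
step 3: x^-=[-3.0212, -0.7299]  P^-=[0.4525 0.0185; 0.0185 0.4674]  S=[0.7985 -0.0249; -0.0249 0.8781]  K=[0.5665 -0.0659; 0.0865 0.5305]  nu=[6.6196, -0.0643]  x^+=[0.7333, -0.1912]  P^+=[0.1906 0.0174; 0.0174 0.2166]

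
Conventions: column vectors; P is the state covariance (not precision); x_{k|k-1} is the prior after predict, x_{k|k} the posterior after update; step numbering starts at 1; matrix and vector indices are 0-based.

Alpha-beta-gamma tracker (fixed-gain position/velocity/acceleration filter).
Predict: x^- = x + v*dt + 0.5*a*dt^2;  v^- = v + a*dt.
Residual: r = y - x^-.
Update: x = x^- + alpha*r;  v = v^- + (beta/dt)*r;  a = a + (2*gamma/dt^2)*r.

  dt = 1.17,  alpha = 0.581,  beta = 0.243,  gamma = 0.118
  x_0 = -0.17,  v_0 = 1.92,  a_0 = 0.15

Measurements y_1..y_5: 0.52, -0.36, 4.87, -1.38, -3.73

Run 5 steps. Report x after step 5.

x_post = -2.4433

step 1: x_pred=2.1791  r=-1.6591  x^+=1.2151  v^+=1.7509  a^+=-0.1360
step 2: x_pred=3.1706  r=-3.5306  x^+=1.1193  v^+=0.8585  a^+=-0.7447
step 3: x_pred=1.6141  r=3.2559  x^+=3.5058  v^+=0.6634  a^+=-0.1834
step 4: x_pred=4.1564  r=-5.5364  x^+=0.9398  v^+=-0.7010  a^+=-1.1379
step 5: x_pred=-0.6592  r=-3.0708  x^+=-2.4433  v^+=-2.6701  a^+=-1.6673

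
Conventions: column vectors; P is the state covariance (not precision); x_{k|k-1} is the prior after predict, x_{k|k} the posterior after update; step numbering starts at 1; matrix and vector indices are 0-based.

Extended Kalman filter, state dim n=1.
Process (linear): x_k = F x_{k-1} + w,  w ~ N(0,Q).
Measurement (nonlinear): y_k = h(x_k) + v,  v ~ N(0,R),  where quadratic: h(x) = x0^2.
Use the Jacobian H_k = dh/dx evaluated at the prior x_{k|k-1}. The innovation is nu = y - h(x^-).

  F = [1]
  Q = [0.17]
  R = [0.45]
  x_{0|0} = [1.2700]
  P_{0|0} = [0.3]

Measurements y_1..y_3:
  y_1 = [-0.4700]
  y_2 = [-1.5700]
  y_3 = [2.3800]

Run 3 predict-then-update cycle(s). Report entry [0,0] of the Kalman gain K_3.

K[0,0] = -0.1342

step 1: x^-=[1.2700]  P^-=[0.4700]  H_jac=[2.5400]  S=[3.4823]  K=[0.3428]  nu=[-2.0829]  x^+=[0.5559]  P^+=[0.0607]
step 2: x^-=[0.5559]  P^-=[0.2307]  H_jac=[1.1119]  S=[0.7352]  K=[0.3489]  nu=[-1.8791]  x^+=[-0.0997]  P^+=[0.1412]
step 3: x^-=[-0.0997]  P^-=[0.3112]  H_jac=[-0.1994]  S=[0.4624]  K=[-0.1342]  nu=[2.3701]  x^+=[-0.4179]  P^+=[0.3029]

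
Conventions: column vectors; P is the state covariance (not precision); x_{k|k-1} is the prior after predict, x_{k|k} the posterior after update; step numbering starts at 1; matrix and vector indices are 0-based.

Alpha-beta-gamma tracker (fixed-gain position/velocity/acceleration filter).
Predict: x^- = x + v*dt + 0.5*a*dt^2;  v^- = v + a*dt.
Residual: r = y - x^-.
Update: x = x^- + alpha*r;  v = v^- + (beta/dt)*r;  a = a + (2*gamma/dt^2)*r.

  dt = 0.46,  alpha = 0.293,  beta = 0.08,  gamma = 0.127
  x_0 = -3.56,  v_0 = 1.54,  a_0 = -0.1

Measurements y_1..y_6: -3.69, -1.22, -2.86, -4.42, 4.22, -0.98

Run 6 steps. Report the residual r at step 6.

resid = -0.4360

step 1: x_pred=-2.8622  r=-0.8278  x^+=-3.1047  v^+=1.3500  a^+=-1.0937
step 2: x_pred=-2.5994  r=1.3794  x^+=-2.1953  v^+=1.0868  a^+=0.5621
step 3: x_pred=-1.6358  r=-1.2242  x^+=-1.9945  v^+=1.1325  a^+=-0.9073
step 4: x_pred=-1.5696  r=-2.8504  x^+=-2.4047  v^+=0.2194  a^+=-4.3289
step 5: x_pred=-2.7618  r=6.9818  x^+=-0.7161  v^+=-0.5577  a^+=4.0519
step 6: x_pred=-0.5440  r=-0.4360  x^+=-0.6717  v^+=1.2304  a^+=3.5285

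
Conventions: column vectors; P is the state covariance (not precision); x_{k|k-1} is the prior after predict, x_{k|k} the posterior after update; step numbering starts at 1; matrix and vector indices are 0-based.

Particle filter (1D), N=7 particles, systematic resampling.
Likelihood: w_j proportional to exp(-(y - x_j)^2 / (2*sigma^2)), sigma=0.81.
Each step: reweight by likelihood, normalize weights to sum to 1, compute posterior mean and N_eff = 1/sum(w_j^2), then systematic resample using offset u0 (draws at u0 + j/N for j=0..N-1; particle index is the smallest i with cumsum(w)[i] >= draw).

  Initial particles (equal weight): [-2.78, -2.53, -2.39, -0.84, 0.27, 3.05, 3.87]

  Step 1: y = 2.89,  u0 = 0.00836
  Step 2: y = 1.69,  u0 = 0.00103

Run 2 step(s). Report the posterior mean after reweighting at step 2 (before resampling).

post_mean = 3.0844

step 1: w=[0.0000, 0.0000, 0.0000, 0.0000, 0.0036, 0.6685, 0.3279]  mean=3.3087  Neff=1.8039  idx=[5, 5, 5, 5, 5, 6, 6]
step 2: w=[0.1916, 0.1916, 0.1916, 0.1916, 0.1916, 0.0210, 0.0210]  mean=3.0844  Neff=5.4215  idx=[0, 0, 1, 2, 2, 3, 4]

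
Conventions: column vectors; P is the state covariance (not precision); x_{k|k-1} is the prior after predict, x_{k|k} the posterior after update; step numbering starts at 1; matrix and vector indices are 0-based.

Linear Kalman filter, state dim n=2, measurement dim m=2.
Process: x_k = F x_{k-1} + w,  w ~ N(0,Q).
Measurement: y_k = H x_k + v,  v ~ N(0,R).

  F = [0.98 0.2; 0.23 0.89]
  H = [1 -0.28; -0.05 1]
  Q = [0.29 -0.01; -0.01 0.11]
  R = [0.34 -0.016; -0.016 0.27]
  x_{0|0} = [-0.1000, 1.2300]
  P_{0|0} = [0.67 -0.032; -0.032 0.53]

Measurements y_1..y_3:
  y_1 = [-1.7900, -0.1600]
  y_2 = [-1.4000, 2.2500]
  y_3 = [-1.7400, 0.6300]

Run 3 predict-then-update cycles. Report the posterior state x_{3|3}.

step 1: x^-=[0.1480, 1.0717]  P^-=[0.9421 0.2060; 0.2060 0.5522]  S=[1.2101 -0.0089; -0.0089 0.8039]  K=[0.7324 0.2057; 0.0474 0.6745]  nu=[-1.6379, -1.2243]  x^+=[-1.3035, 0.1682]  P^+=[0.2617 0.0569; 0.0569 0.1842]
step 2: x^-=[-1.2437, -0.1501]  P^-=[0.5710 0.1340; 0.1340 0.2931]  S=[0.8589 0.0093; 0.0093 0.5511]  K=[0.6191 0.1809; 0.0549 0.5187]  nu=[-0.1983, 2.3379]  x^+=[-0.9435, 1.0517]  P^+=[0.2216 0.0500; 0.0500 0.1417]
step 3: x^-=[-0.7143, 0.7190]  P^-=[0.5281 0.1111; 0.1111 0.2544]  S=[0.8258 -0.0010; -0.0010 0.5146]  K=[0.6020 0.1657; 0.0489 0.4837]  nu=[-0.8244, -0.1247]  x^+=[-1.2312, 0.6184]  P^+=[0.2149 0.0459; 0.0459 0.1321]

x_post = [-1.2312, 0.6184]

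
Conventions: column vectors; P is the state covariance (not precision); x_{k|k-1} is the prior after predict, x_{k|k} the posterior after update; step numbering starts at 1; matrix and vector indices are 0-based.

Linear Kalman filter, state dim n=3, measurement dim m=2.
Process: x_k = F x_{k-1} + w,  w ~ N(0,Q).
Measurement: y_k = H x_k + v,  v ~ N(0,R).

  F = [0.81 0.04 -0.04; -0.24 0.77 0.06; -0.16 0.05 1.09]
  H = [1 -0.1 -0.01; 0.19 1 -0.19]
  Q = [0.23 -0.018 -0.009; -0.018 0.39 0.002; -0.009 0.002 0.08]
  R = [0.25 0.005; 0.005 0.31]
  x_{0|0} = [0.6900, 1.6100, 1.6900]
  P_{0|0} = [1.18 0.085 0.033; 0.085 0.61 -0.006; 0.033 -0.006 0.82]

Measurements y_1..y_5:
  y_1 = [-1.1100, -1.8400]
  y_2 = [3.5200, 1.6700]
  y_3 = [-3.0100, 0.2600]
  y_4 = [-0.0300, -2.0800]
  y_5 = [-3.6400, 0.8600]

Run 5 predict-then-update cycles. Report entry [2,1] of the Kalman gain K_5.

K[2,1] = -0.0520

step 1: x^-=[0.5557, 1.1755, 1.8122]  P^-=[1.0099 -0.1763 -0.1645; -0.1763 0.7897 0.0989; -0.1645 0.0989 1.0725]  S=[1.3066 -0.0205; -0.0205 1.0821]  K=[0.7886 0.0583; -0.1855 0.6779; -0.1437 -0.1285]  nu=[-1.5300, -2.7768]  x^+=[-0.8126, -0.4231, 2.3888]  P^+=[0.1956 -0.0172 -0.0106; -0.0172 0.2423 0.1569; -0.0106 0.1569 1.0284]
step 2: x^-=[-0.7706, 0.0126, 2.7126]  P^-=[0.3594 -0.0667 -0.0822; -0.0667 0.5698 0.2234; -0.0822 0.2234 1.3285]  S=[0.6307 -0.0288; -0.0288 0.8364]  K=[0.5836 0.0407; -0.1718 0.6094; -0.1895 -0.0599]  nu=[4.3190, 2.3193]  x^+=[1.8445, 0.6841, 1.7552]  P^+=[0.1446 -0.0141 -0.0116; -0.0141 0.2345 0.2304; -0.0116 0.2304 1.3035]
step 3: x^-=[1.4512, 0.1894, 1.6523]  P^-=[0.3264 -0.0579 -0.0853; -0.0579 0.5689 0.3009; -0.0853 0.3009 1.6624]  S=[0.5962 -0.0244; -0.0244 0.8205]  K=[0.5604 0.0415; -0.1728 0.6051; -0.2233 -0.0446]  nu=[-4.4258, 0.1089]  x^+=[-1.0244, 1.0200, 2.6358]  P^+=[0.1389 -0.0127 -0.0100; -0.0127 0.2455 0.2969; -0.0100 0.2969 1.6315]
step 4: x^-=[-0.8944, 1.1894, 3.0879]  P^-=[0.3230 -0.0581 -0.0947; -0.0581 0.5819 0.3780; -0.0947 0.3780 2.0586]  S=[0.5933 -0.0234; -0.0234 0.8189]  K=[0.5575 0.0418; -0.1786 0.6042; -0.2597 -0.0454]  nu=[1.0142, -2.5128]  x^+=[-0.4341, -0.5100, 2.9385]  P^+=[0.1383 -0.0121 -0.0080; -0.0121 0.2589 0.3695; -0.0080 0.3695 2.0174]
step 5: x^-=[-0.4895, -0.1123, 3.2469]  P^-=[0.3229 -0.0601 -0.1066; -0.0601 0.5976 0.4642; -0.1066 0.4642 2.5244]  S=[0.5942 -0.0229; -0.0229 0.8188]  K=[0.5570 0.0419; -0.1862 0.6029; -0.3019 -0.0520]  nu=[-3.1292, 1.6822]  x^+=[-2.1620, 1.4848, 4.1042]  P^+=[0.1382 -0.0116 -0.0058; -0.0116 0.2742 0.4525; -0.0058 0.4525 2.4687]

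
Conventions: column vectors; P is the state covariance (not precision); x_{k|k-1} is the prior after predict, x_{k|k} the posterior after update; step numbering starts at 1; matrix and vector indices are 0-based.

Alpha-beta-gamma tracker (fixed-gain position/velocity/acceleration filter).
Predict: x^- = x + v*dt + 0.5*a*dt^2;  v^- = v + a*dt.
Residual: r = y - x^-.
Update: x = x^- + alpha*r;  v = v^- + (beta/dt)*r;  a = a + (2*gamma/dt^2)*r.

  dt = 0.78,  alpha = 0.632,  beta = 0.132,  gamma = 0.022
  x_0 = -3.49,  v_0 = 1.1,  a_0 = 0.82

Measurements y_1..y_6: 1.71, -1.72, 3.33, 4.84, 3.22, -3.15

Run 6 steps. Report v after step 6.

step 1: x_pred=-2.3826  r=4.0926  x^+=0.2039  v^+=2.4322  a^+=1.1160
step 2: x_pred=2.4405  r=-4.1605  x^+=-0.1889  v^+=2.5986  a^+=0.8151
step 3: x_pred=2.0859  r=1.2441  x^+=2.8722  v^+=3.4449  a^+=0.9051
step 4: x_pred=5.8345  r=-0.9945  x^+=5.2060  v^+=3.9825  a^+=0.8331
step 5: x_pred=8.5658  r=-5.3458  x^+=5.1872  v^+=3.7277  a^+=0.4465
step 6: x_pred=8.2307  r=-11.3807  x^+=1.0381  v^+=2.1500  a^+=-0.3765

v_post = 2.1500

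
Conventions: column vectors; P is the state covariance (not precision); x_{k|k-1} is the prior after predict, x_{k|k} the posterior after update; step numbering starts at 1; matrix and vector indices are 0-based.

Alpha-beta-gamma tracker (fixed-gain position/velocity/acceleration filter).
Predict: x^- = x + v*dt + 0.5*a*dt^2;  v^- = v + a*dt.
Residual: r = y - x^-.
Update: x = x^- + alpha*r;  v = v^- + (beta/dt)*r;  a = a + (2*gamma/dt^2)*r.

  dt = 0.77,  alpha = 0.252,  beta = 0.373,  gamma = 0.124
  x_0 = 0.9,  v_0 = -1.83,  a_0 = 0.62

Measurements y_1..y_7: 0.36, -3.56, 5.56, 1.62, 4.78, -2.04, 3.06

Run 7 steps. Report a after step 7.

step 1: x_pred=-0.3253  r=0.6853  x^+=-0.1526  v^+=-1.0206  a^+=0.9066
step 2: x_pred=-0.6697  r=-2.8903  x^+=-1.3981  v^+=-1.7226  a^+=-0.3023
step 3: x_pred=-2.8141  r=8.3741  x^+=-0.7038  v^+=2.1012  a^+=3.2004
step 4: x_pred=1.8628  r=-0.2428  x^+=1.8016  v^+=4.4479  a^+=3.0989
step 5: x_pred=6.1451  r=-1.3651  x^+=5.8011  v^+=6.1727  a^+=2.5278
step 6: x_pred=11.3035  r=-13.3435  x^+=7.9409  v^+=1.6553  a^+=-3.0535
step 7: x_pred=8.3103  r=-5.2503  x^+=6.9872  v^+=-3.2392  a^+=-5.2496

a_post = -5.2496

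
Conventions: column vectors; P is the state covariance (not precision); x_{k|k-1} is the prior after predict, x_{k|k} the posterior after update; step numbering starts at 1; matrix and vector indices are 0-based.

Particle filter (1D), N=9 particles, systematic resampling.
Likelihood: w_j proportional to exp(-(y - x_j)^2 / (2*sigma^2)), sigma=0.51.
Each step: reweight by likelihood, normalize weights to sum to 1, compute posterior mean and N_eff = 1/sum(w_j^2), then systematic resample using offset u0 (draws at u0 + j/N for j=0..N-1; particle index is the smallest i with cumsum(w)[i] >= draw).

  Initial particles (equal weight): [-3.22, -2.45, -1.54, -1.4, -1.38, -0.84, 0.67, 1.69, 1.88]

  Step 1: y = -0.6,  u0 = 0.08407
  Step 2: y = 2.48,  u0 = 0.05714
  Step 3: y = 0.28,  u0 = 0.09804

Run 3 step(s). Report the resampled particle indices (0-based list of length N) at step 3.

step 1: w=[0.0000, 0.0008, 0.1059, 0.1692, 0.1798, 0.5183, 0.0261, 0.0000, 0.0000]  mean=-1.0678  Neff=2.9290  idx=[2, 3, 4, 4, 5, 5, 5, 5, 5]
step 2: w=[0.0000, 0.0001, 0.0001, 0.0001, 0.1999, 0.1999, 0.1999, 0.1999, 0.1999]  mean=-0.8402  Neff=5.0033  idx=[4, 4, 5, 5, 6, 7, 7, 8, 8]
step 3: w=[0.1111, 0.1111, 0.1111, 0.1111, 0.1111, 0.1111, 0.1111, 0.1111, 0.1111]  mean=-0.8400  Neff=9.0000  idx=[0, 1, 2, 3, 4, 5, 6, 7, 8]

resampled_idx = [0, 1, 2, 3, 4, 5, 6, 7, 8]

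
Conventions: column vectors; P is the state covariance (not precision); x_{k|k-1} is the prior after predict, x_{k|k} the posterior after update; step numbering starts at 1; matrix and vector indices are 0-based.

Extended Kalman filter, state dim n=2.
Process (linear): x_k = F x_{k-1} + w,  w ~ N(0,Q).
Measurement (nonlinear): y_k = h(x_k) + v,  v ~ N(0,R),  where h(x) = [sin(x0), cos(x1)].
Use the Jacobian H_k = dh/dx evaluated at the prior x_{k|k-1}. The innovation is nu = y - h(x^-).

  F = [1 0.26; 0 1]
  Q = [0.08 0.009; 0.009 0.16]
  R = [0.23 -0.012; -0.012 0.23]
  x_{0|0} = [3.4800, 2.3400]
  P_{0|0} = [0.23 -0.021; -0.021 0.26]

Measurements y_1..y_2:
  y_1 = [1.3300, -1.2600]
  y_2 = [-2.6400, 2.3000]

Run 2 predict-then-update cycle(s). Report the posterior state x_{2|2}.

step 1: x^-=[4.0884, 2.3400]  P^-=[0.3167 0.0556; 0.0556 0.4200]  H_jac=[-0.5843 0.0000; 0.0000 -0.7185]  S=[0.3381 0.0113; 0.0113 0.4468]  K=[-0.5447 -0.0756; -0.0735 -0.6735]  nu=[2.1416, -0.5644]  x^+=[2.9646, 2.5628]  P^+=[0.2129 0.0151; 0.0151 0.2144]
step 2: x^-=[3.6309, 2.5628]  P^-=[0.3152 0.0798; 0.0798 0.3744]  H_jac=[-0.8827 0.0000; 0.0000 -0.5470]  S=[0.4756 0.0265; 0.0265 0.3420]  K=[-0.5804 -0.0826; -0.1152 -0.5898]  nu=[-2.1700, 3.1371]  x^+=[4.6311, 0.9625]  P^+=[0.1501 0.0220; 0.0220 0.2455]

x_post = [4.6311, 0.9625]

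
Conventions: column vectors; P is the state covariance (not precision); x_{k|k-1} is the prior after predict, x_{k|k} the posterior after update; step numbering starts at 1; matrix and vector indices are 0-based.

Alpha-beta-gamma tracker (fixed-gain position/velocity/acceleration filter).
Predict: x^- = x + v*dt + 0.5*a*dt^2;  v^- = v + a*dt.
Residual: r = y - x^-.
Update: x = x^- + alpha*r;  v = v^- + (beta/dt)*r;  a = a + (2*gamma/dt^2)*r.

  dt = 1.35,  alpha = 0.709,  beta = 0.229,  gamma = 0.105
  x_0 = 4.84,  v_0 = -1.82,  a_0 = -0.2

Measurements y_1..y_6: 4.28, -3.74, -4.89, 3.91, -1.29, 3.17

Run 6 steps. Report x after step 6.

x_post = 2.2982

step 1: x_pred=2.2007  r=2.0793  x^+=3.6749  v^+=-1.7373  a^+=0.0396
step 2: x_pred=1.3657  r=-5.1057  x^+=-2.2543  v^+=-2.5499  a^+=-0.5487
step 3: x_pred=-6.1967  r=1.3067  x^+=-5.2702  v^+=-3.0691  a^+=-0.3982
step 4: x_pred=-9.7763  r=13.6863  x^+=-0.0727  v^+=-1.2850  a^+=1.1789
step 5: x_pred=-0.7332  r=-0.5568  x^+=-1.1280  v^+=0.2120  a^+=1.1147
step 6: x_pred=0.1741  r=2.9959  x^+=2.2982  v^+=2.2251  a^+=1.4599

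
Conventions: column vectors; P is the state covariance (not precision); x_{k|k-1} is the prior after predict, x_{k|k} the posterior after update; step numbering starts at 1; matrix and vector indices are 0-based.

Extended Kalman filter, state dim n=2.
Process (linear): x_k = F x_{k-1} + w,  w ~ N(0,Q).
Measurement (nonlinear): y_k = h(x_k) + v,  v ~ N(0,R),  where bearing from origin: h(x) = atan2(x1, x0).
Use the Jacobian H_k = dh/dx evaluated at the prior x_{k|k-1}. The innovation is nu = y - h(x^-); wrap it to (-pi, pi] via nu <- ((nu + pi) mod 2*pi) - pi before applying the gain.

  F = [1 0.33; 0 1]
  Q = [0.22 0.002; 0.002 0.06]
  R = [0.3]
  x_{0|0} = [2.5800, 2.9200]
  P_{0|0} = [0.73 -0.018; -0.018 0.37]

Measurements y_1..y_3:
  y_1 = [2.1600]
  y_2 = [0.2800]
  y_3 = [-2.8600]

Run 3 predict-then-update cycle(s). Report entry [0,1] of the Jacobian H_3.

H_jac[0,1] = 0.1408

step 1: x^-=[3.5436, 2.9200]  P^-=[0.9784 0.1061; 0.1061 0.4300]  H_jac=[-0.1385 0.1681]  S=[0.3260]  K=[-0.3610; 0.1766]  nu=[1.4708]  x^+=[3.0127, 3.1798]  P^+=[0.9359 0.1269; 0.1269 0.4198]
step 2: x^-=[4.0620, 3.1798]  P^-=[1.2854 0.2674; 0.2674 0.4798]  H_jac=[-0.1195 0.1526]  S=[0.3198]  K=[-0.3527; 0.1291]  nu=[-0.3842]  x^+=[4.1975, 3.1302]  P^+=[1.2456 0.2820; 0.2820 0.4745]
step 3: x^-=[5.2304, 3.1302]  P^-=[1.7034 0.4406; 0.4406 0.5345]  H_jac=[-0.0842 0.1408]  S=[0.3122]  K=[-0.2610; 0.1221]  nu=[2.8839]  x^+=[4.4778, 3.4823]  P^+=[1.6821 0.4505; 0.4505 0.5298]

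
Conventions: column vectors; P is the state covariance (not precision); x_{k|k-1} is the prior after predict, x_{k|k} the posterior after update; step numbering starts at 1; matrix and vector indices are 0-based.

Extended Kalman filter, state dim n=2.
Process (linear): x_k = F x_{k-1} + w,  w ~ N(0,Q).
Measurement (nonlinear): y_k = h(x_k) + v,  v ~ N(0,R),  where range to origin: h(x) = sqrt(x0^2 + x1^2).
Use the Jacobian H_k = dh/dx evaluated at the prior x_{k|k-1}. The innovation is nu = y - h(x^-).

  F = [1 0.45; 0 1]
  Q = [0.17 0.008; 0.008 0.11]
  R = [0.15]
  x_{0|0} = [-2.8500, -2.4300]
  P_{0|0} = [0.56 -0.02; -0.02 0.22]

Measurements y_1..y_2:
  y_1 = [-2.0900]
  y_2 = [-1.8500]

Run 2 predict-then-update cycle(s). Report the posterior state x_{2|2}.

step 1: x^-=[-3.9435, -2.4300]  P^-=[0.7566 0.0870; 0.0870 0.3300]  H_jac=[-0.8513 -0.5246]  S=[0.8669]  K=[-0.7957; -0.2851]  nu=[-6.7221]  x^+=[1.4049, -0.5132]  P^+=[0.2078 -0.1097; -0.1097 0.2595]
step 2: x^-=[1.1740, -0.5132]  P^-=[0.3316 0.0151; 0.0151 0.3695]  H_jac=[0.9163 -0.4006]  S=[0.4766]  K=[0.6248; -0.2815]  nu=[-3.1313]  x^+=[-0.7825, 0.3683]  P^+=[0.1455 0.0989; 0.0989 0.3317]

x_post = [-0.7825, 0.3683]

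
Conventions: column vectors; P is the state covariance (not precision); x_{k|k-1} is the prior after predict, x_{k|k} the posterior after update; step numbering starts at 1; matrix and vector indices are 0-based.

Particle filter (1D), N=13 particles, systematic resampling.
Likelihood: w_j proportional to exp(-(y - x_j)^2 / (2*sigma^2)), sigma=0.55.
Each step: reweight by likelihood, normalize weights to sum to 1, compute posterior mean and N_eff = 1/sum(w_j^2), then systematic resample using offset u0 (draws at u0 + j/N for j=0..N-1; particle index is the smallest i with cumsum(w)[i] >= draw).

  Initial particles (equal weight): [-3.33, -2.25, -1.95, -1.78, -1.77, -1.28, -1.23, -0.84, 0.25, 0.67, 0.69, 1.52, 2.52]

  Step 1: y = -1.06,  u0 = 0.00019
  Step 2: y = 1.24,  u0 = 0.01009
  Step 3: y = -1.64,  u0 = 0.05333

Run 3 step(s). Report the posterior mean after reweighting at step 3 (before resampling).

step 1: w=[0.0000, 0.0235, 0.0659, 0.1036, 0.1061, 0.2253, 0.2327, 0.2253, 0.0143, 0.0017, 0.0015, 0.0000, 0.0000]  mean=-1.3117  Neff=5.4719  idx=[1, 2, 3, 4, 5, 5, 5, 6, 6, 6, 7, 7, 7]
step 2: w=[0.0000, 0.0000, 0.0001, 0.0001, 0.0108, 0.0108, 0.0108, 0.0163, 0.0163, 0.0163, 0.3062, 0.3062, 0.3062]  mean=-0.8736  Neff=3.5417  idx=[4, 10, 10, 10, 10, 11, 11, 11, 11, 12, 12, 12, 12]
step 3: w=[0.1623, 0.0698, 0.0698, 0.0698, 0.0698, 0.0698, 0.0698, 0.0698, 0.0698, 0.0698, 0.0698, 0.0698, 0.0698]  mean=-0.9114  Neff=11.7899  idx=[0, 0, 1, 2, 3, 4, 6, 7, 8, 9, 10, 11, 12]

post_mean = -0.9114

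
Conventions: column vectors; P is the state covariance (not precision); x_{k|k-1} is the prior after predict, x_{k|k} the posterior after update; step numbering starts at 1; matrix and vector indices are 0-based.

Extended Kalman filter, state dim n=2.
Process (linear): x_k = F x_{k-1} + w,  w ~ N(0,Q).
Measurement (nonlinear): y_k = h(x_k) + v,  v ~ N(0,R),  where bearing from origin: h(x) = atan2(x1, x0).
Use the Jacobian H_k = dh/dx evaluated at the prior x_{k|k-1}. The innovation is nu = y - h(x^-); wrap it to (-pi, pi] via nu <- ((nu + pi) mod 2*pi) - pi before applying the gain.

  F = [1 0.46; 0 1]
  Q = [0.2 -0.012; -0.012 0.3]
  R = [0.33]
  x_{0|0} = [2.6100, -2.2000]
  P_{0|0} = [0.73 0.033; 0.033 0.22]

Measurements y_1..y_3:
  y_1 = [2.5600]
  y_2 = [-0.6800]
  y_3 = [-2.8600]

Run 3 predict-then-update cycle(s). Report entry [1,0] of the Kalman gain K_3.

K[1,0] = -0.1069

step 1: x^-=[1.5980, -2.2000]  P^-=[1.0069 0.1222; 0.1222 0.5200]  H_jac=[0.2976 0.2161]  S=[0.4592]  K=[0.7100; 0.3240]  nu=[-2.7806]  x^+=[-0.3763, -3.1008]  P^+=[0.7754 0.0166; 0.0166 0.4718]
step 2: x^-=[-1.8027, -3.1008]  P^-=[1.0905 0.2216; 0.2216 0.7718]  H_jac=[0.2410 -0.1401]  S=[0.3935]  K=[0.5890; -0.1391]  nu=[1.4174]  x^+=[-0.9679, -3.2979]  P^+=[0.9540 0.2539; 0.2539 0.7642]
step 3: x^-=[-2.4849, -3.2979]  P^-=[1.5492 0.5934; 0.5934 1.0642]  H_jac=[0.1934 -0.1457]  S=[0.3771]  K=[0.5653; -0.1069]  nu=[-0.6435]  x^+=[-2.8487, -3.2291]  P^+=[1.4287 0.6162; 0.6162 1.0599]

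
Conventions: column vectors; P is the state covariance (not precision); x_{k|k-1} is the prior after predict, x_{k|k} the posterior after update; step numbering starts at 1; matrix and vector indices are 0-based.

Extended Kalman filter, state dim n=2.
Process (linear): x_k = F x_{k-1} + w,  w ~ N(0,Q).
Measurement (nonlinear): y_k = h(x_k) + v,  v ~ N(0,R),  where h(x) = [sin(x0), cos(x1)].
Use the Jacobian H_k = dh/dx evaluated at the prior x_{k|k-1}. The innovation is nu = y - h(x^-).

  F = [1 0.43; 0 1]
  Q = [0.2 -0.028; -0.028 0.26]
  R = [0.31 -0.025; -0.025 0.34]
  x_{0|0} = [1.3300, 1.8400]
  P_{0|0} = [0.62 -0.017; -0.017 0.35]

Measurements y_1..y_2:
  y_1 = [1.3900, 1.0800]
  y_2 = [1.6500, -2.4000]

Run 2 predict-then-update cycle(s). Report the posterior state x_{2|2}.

x_post = [1.7654, 2.6704]

step 1: x^-=[2.1212, 1.8400]  P^-=[0.8701 0.1055; 0.1055 0.6100]  H_jac=[-0.5230 0.0000; 0.0000 -0.9640]  S=[0.5480 0.0282; 0.0282 0.9069]  K=[-0.8260 -0.0865; -0.0674 -0.6463]  nu=[0.5377, 1.3460]  x^+=[1.5607, 0.9338]  P^+=[0.4854 0.0091; 0.0091 0.2262]
step 2: x^-=[1.9622, 0.9338]  P^-=[0.7350 0.0783; 0.0783 0.4862]  H_jac=[-0.3815 0.0000; 0.0000 -0.8039]  S=[0.4170 -0.0010; -0.0010 0.6542]  K=[-0.6727 -0.0973; -0.0731 -0.5976]  nu=[0.7256, -2.9948]  x^+=[1.7654, 2.6704]  P^+=[0.5403 0.0202; 0.0202 0.2505]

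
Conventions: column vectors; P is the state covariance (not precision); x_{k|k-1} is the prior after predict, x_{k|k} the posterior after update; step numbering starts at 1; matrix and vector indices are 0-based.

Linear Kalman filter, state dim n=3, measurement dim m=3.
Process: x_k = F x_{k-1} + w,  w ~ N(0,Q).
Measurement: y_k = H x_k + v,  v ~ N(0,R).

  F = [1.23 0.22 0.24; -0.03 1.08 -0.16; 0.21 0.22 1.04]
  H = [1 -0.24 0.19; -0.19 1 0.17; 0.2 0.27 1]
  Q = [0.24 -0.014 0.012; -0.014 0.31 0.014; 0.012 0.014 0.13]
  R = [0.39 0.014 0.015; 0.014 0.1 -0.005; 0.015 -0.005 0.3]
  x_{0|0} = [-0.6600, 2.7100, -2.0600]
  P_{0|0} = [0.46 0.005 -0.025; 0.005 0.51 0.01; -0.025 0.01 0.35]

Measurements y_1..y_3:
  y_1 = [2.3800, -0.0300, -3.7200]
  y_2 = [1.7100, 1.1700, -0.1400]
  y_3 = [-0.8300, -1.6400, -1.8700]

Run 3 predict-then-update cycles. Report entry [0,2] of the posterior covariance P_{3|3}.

P_post[0,2] = -0.0304

step 1: x^-=[-0.7100, 3.2762, -1.6848]  P^-=[0.9698 0.0907 0.2140; 0.0907 0.9102 0.0876; 0.2140 0.0876 0.5476]  S=[1.4618 -0.2344 0.4798; -0.2344 1.0426 0.3688; 0.4798 0.3688 1.0955]  K=[0.6586 0.0632 0.0851; 0.0697 0.8897 -0.0091; -0.0006 -0.0728 0.5853]  nu=[4.1964, -3.1547, -2.7778]  x^+=[1.6180, 0.7872, -3.0835]  P^+=[0.2855 0.0766 -0.0427; 0.0766 0.1134 -0.0521; -0.0427 -0.0521 0.1986]
step 2: x^-=[1.4232, 1.2950, -2.6939]  P^-=[0.6996 0.0931 0.0936; 0.0931 0.4602 -0.0309; 0.0936 -0.0309 0.3274]  S=[1.1217 -0.1135 0.3110; -0.1135 0.5430 0.1152; 0.3110 0.1152 0.7198]  K=[0.6012 0.0626 0.0896; 0.0630 0.8191 -0.0028; 0.0028 -0.0890 0.4824]  nu=[1.1094, 0.6033, 1.9196]  x^+=[2.3000, 1.8537, -1.8185]  P^+=[0.2601 0.0696 -0.0352; 0.0696 0.1038 -0.0460; -0.0352 -0.0460 0.1646]
step 3: x^-=[2.8004, 2.2240, -1.0004]  P^-=[0.6600 0.0837 0.0876; 0.0837 0.4466 -0.0227; 0.0876 -0.0227 0.2946]  S=[1.0816 -0.1132 0.2878; -0.1132 0.5338 0.1156; 0.2878 0.1156 0.6853]  K=[0.5865 0.0529 0.0982; 0.0574 0.8105 0.0064; 0.0084 -0.0769 0.4559]  nu=[-2.9065, -3.1618, -2.0301]  x^+=[0.7292, -0.5186, -1.7073]  P^+=[0.2526 0.0662 -0.0304; 0.0662 0.1015 -0.0419; -0.0304 -0.0419 0.1547]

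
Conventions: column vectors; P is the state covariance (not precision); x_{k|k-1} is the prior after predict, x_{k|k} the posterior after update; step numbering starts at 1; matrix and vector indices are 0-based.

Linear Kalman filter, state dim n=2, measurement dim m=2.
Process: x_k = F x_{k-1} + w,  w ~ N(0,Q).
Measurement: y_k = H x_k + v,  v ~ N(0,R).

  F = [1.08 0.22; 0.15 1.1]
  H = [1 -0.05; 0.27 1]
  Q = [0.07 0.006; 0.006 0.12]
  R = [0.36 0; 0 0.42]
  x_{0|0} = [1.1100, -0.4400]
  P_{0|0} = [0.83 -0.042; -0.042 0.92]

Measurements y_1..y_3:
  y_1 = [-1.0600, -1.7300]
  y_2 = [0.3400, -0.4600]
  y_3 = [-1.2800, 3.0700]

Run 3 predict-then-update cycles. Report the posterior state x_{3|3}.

step 1: x^-=[1.1020, -0.3175]  P^-=[1.0627 0.3118; 0.3118 1.2380]  S=[1.3946 0.5326; 0.5326 1.9039]  K=[0.7062 0.1169; -0.0963 0.7214]  nu=[-2.1779, -1.7100]  x^+=[-0.6359, -1.3414]  P^+=[0.2533 -0.0193; -0.0193 0.3082]
step 2: x^-=[-0.9819, -1.5709]  P^-=[0.3712 0.0981; 0.0981 0.4923]  S=[0.7226 0.1724; 0.1724 0.9923]  K=[0.4790 0.1166; -0.0240 0.5270]  nu=[1.2433, 1.3760]  x^+=[-0.2258, -0.8757]  P^+=[0.1726 0.0024; 0.0024 0.2207]
step 3: x^-=[-0.4365, -0.9971]  P^-=[0.2831 0.0903; 0.0903 0.3917]  S=[0.6351 0.1459; 0.1459 0.8811]  K=[0.4108 0.1212; 0.0029 0.4717]  nu=[-0.8934, 4.1850]  x^+=[-0.2964, 0.9745]  P^+=[0.1484 0.0108; 0.0108 0.1952]

x_post = [-0.2964, 0.9745]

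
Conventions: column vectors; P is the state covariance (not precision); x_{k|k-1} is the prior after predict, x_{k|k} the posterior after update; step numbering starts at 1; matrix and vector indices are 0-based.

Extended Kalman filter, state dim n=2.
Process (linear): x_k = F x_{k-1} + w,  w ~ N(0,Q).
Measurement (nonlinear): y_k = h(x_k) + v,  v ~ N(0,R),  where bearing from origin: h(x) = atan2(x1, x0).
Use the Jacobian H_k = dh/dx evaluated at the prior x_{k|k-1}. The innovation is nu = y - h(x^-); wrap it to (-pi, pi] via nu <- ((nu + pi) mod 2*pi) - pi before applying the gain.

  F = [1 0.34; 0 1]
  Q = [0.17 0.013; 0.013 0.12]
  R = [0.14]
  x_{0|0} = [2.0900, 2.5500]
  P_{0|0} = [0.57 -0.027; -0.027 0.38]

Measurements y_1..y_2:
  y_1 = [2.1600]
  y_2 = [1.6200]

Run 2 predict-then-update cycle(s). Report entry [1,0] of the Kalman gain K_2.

K[1,0] = 0.2354

step 1: x^-=[2.9570, 2.5500]  P^-=[0.7656 0.1152; 0.1152 0.5000]  H_jac=[-0.1673 0.1939]  S=[0.1727]  K=[-0.6119; 0.4498]  nu=[1.4484]  x^+=[2.0708, 3.2015]  P^+=[0.7009 0.1627; 0.1627 0.4650]
step 2: x^-=[3.1593, 3.2015]  P^-=[1.0353 0.3339; 0.3339 0.5850]  H_jac=[-0.1582 0.1562]  S=[0.1637]  K=[-0.6824; 0.2354]  nu=[0.8280]  x^+=[2.5943, 3.3964]  P^+=[0.9591 0.3602; 0.3602 0.5760]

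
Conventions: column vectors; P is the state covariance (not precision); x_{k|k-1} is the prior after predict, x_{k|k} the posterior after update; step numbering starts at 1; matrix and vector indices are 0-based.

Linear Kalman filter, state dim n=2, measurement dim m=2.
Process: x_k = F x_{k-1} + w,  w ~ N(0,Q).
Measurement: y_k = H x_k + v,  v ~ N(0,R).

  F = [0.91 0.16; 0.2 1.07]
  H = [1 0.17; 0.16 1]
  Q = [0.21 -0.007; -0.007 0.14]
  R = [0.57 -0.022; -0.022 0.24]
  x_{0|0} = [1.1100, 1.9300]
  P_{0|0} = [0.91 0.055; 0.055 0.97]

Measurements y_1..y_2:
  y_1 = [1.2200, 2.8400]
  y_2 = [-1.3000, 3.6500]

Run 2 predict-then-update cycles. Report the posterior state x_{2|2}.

x_post = [-0.0091, 3.2130]

step 1: x^-=[1.3189, 2.2871]  P^-=[1.0044 0.3800; 0.3800 1.3105]  S=[1.7415 0.7518; 0.7518 1.6978]  K=[0.5890 0.0577; -0.0032 0.8091]  nu=[-0.4877, 0.3419]  x^+=[1.0514, 2.5653]  P^+=[0.3436 -0.0541; -0.0541 0.2029]
step 2: x^-=[1.3672, 2.9551]  P^-=[0.4840 0.0359; 0.0359 0.3629]  S=[1.0767 0.1540; 0.1540 0.6268]  K=[0.4450 0.0715; 0.0067 0.5865]  nu=[-3.1696, 0.4762]  x^+=[-0.0091, 3.2130]  P^+=[0.2578 -0.0339; -0.0339 0.1460]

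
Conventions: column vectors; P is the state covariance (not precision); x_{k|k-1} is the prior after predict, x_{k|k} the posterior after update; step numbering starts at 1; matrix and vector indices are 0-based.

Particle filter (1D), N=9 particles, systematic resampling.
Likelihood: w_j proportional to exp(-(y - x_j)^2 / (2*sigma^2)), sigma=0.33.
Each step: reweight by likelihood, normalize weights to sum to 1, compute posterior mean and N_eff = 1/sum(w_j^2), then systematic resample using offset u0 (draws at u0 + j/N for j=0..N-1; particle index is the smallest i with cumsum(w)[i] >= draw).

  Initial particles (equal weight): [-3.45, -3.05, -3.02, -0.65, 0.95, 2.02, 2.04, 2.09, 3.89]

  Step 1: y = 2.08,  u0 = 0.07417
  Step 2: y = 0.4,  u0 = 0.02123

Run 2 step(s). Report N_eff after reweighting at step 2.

N_eff = 7.8265

step 1: w=[0.0000, 0.0000, 0.0000, 0.0000, 0.0010, 0.3302, 0.3333, 0.3356, 0.0000]  mean=2.0491  Neff=3.0056  idx=[5, 5, 5, 6, 6, 6, 7, 7, 7]
step 2: w=[0.1598, 0.1598, 0.1598, 0.1184, 0.1184, 0.1184, 0.0551, 0.0551, 0.0551]  mean=2.0387  Neff=7.8265  idx=[0, 0, 1, 2, 2, 3, 4, 5, 7]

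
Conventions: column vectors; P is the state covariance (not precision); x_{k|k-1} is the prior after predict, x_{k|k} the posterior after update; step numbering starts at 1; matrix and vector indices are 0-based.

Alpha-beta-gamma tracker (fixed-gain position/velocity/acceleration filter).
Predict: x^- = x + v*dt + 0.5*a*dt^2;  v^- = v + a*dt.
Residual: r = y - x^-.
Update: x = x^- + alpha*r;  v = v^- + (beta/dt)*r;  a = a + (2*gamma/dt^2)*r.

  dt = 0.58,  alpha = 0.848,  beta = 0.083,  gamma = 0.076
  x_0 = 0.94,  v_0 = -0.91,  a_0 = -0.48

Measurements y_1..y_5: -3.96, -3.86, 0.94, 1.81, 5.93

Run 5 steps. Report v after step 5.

v_post = 0.3685

step 1: x_pred=0.3315  r=-4.2915  x^+=-3.3077  v^+=-1.8025  a^+=-2.4191
step 2: x_pred=-4.7600  r=0.9000  x^+=-3.9968  v^+=-3.0768  a^+=-2.0124
step 3: x_pred=-6.1198  r=7.0598  x^+=-0.1331  v^+=-3.2337  a^+=1.1775
step 4: x_pred=-1.8106  r=3.6206  x^+=1.2597  v^+=-2.0326  a^+=2.8135
step 5: x_pred=0.5540  r=5.3760  x^+=5.1128  v^+=0.3685  a^+=5.2426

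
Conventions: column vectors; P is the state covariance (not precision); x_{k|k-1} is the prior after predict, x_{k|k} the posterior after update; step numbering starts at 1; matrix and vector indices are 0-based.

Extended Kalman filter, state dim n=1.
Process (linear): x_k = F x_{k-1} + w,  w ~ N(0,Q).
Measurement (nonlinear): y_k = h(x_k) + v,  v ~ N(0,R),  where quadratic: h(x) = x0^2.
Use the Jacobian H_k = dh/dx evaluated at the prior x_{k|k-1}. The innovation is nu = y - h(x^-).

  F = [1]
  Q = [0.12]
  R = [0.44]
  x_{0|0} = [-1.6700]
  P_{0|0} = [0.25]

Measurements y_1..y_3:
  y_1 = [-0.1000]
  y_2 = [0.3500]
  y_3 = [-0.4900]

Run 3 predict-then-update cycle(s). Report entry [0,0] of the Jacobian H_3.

H_jac[0,0] = -1.5159

step 1: x^-=[-1.6700]  P^-=[0.3700]  H_jac=[-3.3400]  S=[4.5676]  K=[-0.2706]  nu=[-2.8889]  x^+=[-0.8884]  P^+=[0.0356]
step 2: x^-=[-0.8884]  P^-=[0.1556]  H_jac=[-1.7768]  S=[0.9313]  K=[-0.2969]  nu=[-0.4392]  x^+=[-0.7580]  P^+=[0.0735]
step 3: x^-=[-0.7580]  P^-=[0.1935]  H_jac=[-1.5159]  S=[0.8847]  K=[-0.3316]  nu=[-1.0645]  x^+=[-0.4050]  P^+=[0.0962]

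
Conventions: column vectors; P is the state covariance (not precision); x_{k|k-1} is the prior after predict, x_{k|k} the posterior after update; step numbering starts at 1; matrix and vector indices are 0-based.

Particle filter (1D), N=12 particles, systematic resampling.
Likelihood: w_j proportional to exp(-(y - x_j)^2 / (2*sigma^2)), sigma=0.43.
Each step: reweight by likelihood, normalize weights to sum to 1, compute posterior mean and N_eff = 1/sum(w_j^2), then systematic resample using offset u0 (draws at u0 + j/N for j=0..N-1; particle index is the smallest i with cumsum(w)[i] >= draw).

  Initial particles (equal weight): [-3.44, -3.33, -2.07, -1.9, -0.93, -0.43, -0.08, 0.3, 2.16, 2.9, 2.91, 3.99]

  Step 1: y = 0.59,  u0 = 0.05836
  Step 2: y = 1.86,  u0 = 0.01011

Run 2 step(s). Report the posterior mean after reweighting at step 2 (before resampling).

step 1: w=[0.0000, 0.0000, 0.0000, 0.0000, 0.0017, 0.0519, 0.2568, 0.6886, 0.0011, 0.0000, 0.0000, 0.0000]  mean=0.1646  Neff=1.8424  idx=[6, 6, 6, 6, 7, 7, 7, 7, 7, 7, 7, 7]
step 2: w=[0.0034, 0.0034, 0.0034, 0.0034, 0.1233, 0.1233, 0.1233, 0.1233, 0.1233, 0.1233, 0.1233, 0.1233]  mean=0.2949  Neff=8.2178  idx=[2, 4, 5, 5, 6, 7, 8, 8, 9, 10, 10, 11]

post_mean = 0.2949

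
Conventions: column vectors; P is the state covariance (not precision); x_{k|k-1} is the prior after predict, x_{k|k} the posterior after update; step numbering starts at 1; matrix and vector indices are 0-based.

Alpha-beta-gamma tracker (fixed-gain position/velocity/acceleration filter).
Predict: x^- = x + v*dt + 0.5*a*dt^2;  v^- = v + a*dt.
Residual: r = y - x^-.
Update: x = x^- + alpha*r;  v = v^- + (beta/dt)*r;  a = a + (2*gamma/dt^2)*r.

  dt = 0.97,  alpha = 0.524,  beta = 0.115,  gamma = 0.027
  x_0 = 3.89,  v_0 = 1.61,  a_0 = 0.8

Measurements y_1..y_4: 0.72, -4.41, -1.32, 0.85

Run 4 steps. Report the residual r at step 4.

resid = 0.2716

step 1: x_pred=5.8281  r=-5.1081  x^+=3.1514  v^+=1.7804  a^+=0.5068
step 2: x_pred=5.1169  r=-9.5269  x^+=0.1248  v^+=1.1426  a^+=-0.0399
step 3: x_pred=1.2143  r=-2.5343  x^+=-0.1137  v^+=0.8034  a^+=-0.1854
step 4: x_pred=0.5784  r=0.2716  x^+=0.7207  v^+=0.6558  a^+=-0.1698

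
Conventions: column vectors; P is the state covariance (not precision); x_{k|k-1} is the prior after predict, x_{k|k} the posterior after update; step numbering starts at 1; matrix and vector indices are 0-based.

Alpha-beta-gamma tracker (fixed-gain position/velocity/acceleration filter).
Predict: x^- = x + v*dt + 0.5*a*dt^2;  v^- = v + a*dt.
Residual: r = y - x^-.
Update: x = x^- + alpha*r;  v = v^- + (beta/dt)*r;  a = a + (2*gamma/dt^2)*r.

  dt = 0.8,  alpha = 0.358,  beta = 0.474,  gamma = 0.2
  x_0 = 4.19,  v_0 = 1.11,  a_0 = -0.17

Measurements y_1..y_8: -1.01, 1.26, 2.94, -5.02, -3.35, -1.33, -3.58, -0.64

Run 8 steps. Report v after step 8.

step 1: x_pred=5.0236  r=-6.0336  x^+=2.8636  v^+=-2.6009  a^+=-3.9410
step 2: x_pred=-0.4783  r=1.7383  x^+=0.1440  v^+=-4.7238  a^+=-2.8546
step 3: x_pred=-4.5485  r=7.4885  x^+=-1.8676  v^+=-2.5705  a^+=1.8257
step 4: x_pred=-3.3398  r=-1.6802  x^+=-3.9413  v^+=-2.1055  a^+=0.7756
step 5: x_pred=-5.3775  r=2.0275  x^+=-4.6517  v^+=-0.2837  a^+=2.0428
step 6: x_pred=-4.2250  r=2.8950  x^+=-3.1886  v^+=3.0658  a^+=3.8521
step 7: x_pred=0.4967  r=-4.0767  x^+=-0.9627  v^+=3.7320  a^+=1.3042
step 8: x_pred=2.4402  r=-3.0802  x^+=1.3375  v^+=2.9503  a^+=-0.6209

v_post = 2.9503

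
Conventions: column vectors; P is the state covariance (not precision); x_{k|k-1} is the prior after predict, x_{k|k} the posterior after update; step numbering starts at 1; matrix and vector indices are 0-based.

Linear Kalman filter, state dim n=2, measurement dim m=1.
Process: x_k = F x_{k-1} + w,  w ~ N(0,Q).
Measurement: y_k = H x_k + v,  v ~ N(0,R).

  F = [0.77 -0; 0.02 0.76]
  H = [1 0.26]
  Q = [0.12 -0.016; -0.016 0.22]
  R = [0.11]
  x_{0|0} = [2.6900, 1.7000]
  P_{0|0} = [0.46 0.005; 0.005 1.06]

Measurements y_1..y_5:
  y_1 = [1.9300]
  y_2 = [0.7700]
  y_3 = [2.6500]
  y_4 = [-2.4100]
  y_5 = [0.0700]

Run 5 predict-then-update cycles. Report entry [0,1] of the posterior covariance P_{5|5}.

P_post[0,1] = -0.1131

step 1: x^-=[2.0713, 1.3458]  P^-=[0.3927 -0.0060; -0.0060 0.8326]  S=[0.5559]  K=[0.7037; 0.3786]  nu=[-0.4912]  x^+=[1.7256, 1.1598]  P^+=[0.1175 -0.1541; -0.1541 0.7529]
step 2: x^-=[1.3287, 0.9160]  P^-=[0.1896 -0.1044; -0.1044 0.6502]  S=[0.2893]  K=[0.5617; 0.2236]  nu=[-0.7969]  x^+=[0.8811, 0.7378]  P^+=[0.0984 -0.1407; -0.1407 0.6358]
step 3: x^-=[0.6785, 0.5783]  P^-=[0.1783 -0.0968; -0.0968 0.5830]  S=[0.2774]  K=[0.5521; 0.1974]  nu=[1.8211]  x^+=[1.6840, 0.9378]  P^+=[0.0938 -0.1271; -0.1271 0.5722]
step 4: x^-=[1.2967, 0.7464]  P^-=[0.1756 -0.0889; -0.0889 0.5467]  S=[0.2763]  K=[0.5518; 0.1926]  nu=[-3.9007]  x^+=[-0.8559, -0.0050]  P^+=[0.0915 -0.1183; -0.1183 0.5364]
step 5: x^-=[-0.6590, -0.0209]  P^-=[0.1742 -0.0838; -0.0838 0.5263]  S=[0.2762]  K=[0.5519; 0.1920]  nu=[0.7344]  x^+=[-0.2537, 0.1201]  P^+=[0.0901 -0.1131; -0.1131 0.5161]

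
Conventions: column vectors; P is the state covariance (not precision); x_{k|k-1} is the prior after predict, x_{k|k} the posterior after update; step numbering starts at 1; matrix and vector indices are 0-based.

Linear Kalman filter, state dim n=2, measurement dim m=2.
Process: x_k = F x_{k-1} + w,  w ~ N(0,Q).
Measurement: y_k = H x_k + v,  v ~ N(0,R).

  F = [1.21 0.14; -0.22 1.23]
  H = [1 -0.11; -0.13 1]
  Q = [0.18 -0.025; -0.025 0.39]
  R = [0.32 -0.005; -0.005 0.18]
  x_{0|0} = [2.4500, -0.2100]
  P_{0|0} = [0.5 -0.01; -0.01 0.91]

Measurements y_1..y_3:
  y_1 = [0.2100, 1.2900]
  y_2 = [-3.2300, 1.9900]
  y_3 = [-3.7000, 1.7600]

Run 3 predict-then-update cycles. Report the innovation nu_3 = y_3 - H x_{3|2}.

innov = [-1.9505, -0.9105]

step 1: x^-=[2.9351, -0.7973]  P^-=[0.9265 -0.0160; -0.0160 1.7964]  S=[1.2717 -0.3392; -0.3392 1.9962]  K=[0.7455 0.0584; 0.0758 0.9138]  nu=[-2.8128, 2.4689]  x^+=[0.9823, 1.2455]  P^+=[0.2425 0.0383; 0.0383 0.1691]
step 2: x^-=[1.3630, 1.3159]  P^-=[0.5513 -0.0046; -0.0046 0.6368]  S=[0.8800 -0.1514; -0.1514 0.8273]  K=[0.6310 0.0233; 0.0493 0.7795]  nu=[-4.4482, 0.8513]  x^+=[-1.4242, 1.7603]  P^+=[0.2049 0.0277; 0.0277 0.1437]
step 3: x^-=[-1.4769, 2.4785]  P^-=[0.4921 -0.0145; -0.0145 0.6023]  S=[0.8226 -0.1499; -0.1499 0.7944]  K=[0.6029 0.0150; 0.0419 0.7685]  nu=[-1.9505, -0.9105]  x^+=[-2.6666, 1.6971]  P^+=[0.1956 0.0251; 0.0251 0.1414]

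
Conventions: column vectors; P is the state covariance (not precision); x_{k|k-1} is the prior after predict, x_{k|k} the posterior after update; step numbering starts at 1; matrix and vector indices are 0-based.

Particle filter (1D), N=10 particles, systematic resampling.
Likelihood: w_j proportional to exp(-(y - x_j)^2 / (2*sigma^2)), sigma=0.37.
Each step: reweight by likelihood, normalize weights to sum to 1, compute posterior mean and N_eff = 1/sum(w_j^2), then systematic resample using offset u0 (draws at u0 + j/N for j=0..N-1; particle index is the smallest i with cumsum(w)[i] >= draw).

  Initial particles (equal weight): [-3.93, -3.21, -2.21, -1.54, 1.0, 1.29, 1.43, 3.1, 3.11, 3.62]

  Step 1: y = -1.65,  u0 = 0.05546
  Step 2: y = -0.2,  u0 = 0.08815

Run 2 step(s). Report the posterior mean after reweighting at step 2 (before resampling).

post_mean = -1.5400

step 1: w=[0.0000, 0.0001, 0.2495, 0.7504, 0.0000, 0.0000, 0.0000, 0.0000, 0.0000, 0.0000]  mean=-1.7073  Neff=1.5991  idx=[2, 2, 3, 3, 3, 3, 3, 3, 3, 3]
step 2: w=[0.0000, 0.0000, 0.1250, 0.1250, 0.1250, 0.1250, 0.1250, 0.1250, 0.1250, 0.1250]  mean=-1.5400  Neff=8.0011  idx=[2, 3, 4, 5, 5, 6, 7, 8, 9, 9]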